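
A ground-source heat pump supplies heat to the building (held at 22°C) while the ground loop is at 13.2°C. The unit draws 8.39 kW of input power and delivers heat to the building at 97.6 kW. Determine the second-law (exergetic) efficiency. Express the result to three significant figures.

0.347

COP_actual = Q̇_H/Ẇ = 97.60/8.390 = 11.63.
In absolute terms T_C = 286.35 K and T_H = 295.15 K, so ΔT = 8.800 K.
COP_Carnot = T_H/ΔT = 295.15/8.800 = 33.54.
η_II = COP_actual/COP_Carnot = 11.63/33.54 = 0.3468.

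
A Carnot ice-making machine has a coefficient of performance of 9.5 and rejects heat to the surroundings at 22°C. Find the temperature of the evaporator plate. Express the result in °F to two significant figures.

For a Carnot refrigerator COP_R = T_C/(T_H − T_C), so T_C = COP·T_H/(1 + COP).
With T_H = 295.15 K, T_C = 9.5 × 295.15/10.50 = 267.04 K.
Converting, 267.04 K = 21.00°F.

21 °F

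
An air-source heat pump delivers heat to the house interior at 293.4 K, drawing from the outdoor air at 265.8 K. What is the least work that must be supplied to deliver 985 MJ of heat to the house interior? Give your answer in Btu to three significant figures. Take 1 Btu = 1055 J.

The reservoir spacing is ΔT = 293.4 − 265.8 = 27.60 K.
The reversible limit is COP_HP = T_H/ΔT = 10.63, so W_min = Q_H/COP = Q_H·ΔT/T_H.
W_min = 985.0 × 27.60/293.40 = 92.66 MJ = 87830 Btu.

87800 Btu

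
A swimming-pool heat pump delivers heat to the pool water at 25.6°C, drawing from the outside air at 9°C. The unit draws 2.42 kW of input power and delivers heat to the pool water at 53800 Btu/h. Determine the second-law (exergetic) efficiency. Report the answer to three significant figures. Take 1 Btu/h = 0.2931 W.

0.362

Converting, Q̇_H = 53800 Btu/h = 15.77 kW, so COP_actual = Q̇_H/Ẇ = 15.77/2.420 = 6.516.
In absolute terms T_C = 282.15 K and T_H = 298.75 K, so ΔT = 16.60 K.
COP_Carnot = T_H/ΔT = 298.75/16.60 = 18.00.
η_II = COP_actual/COP_Carnot = 6.516/18.00 = 0.3621.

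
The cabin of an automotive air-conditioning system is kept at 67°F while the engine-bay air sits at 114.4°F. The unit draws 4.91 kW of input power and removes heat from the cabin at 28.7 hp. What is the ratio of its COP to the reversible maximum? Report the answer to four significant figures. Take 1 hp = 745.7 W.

Converting, Q̇_C = 28.70 hp = 21.40 kW, so COP_actual = Q̇_C/Ẇ = 21.40/4.910 = 4.359.
In absolute terms T_C = 292.59 K and T_H = 318.93 K, so ΔT = 26.33 K.
COP_Carnot = T_C/ΔT = 292.59/26.33 = 11.11.
η_II = COP_actual/COP_Carnot = 4.359/11.11 = 0.3923.

0.3923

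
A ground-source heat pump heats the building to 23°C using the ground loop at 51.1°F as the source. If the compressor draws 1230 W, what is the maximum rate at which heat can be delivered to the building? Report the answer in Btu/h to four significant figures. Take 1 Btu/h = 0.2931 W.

100300 Btu/h

In absolute terms T_C = 283.76 K and T_H = 296.15 K, so ΔT = 12.39 K.
COP_Carnot = T_H/ΔT = 296.15/12.39 = 23.90.
Q̇_max = COP_Carnot × Ẇ = 23.90 × 1230 W = 29400 W = 100300 Btu/h.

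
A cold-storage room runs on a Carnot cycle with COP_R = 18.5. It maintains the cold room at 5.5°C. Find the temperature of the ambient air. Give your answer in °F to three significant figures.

69.0 °F

COP_R = T_C/(T_H − T_C) gives T_H − T_C = T_C/COP.
With T_C = 278.65 K, T_H = 278.65 × (1 + 1/18.5) = 293.71 K.
Converting, 293.71 K = 69.01°F.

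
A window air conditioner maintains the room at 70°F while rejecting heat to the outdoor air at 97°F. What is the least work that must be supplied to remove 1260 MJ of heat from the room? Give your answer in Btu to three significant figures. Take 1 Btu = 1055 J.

In absolute terms T_C = 294.26 K and T_H = 309.26 K, so ΔT = 15.00 K.
The reversible limit is COP_R = T_C/ΔT = 19.62, so W_min = Q_C/COP = Q_C·ΔT/T_C.
W_min = 1260 × 15.00/294.26 = 64.23 MJ = 60880 Btu.

60900 Btu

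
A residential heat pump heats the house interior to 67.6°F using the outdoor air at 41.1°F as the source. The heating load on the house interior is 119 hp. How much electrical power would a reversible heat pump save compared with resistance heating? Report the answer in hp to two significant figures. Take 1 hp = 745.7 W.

In absolute terms T_C = 278.21 K and T_H = 292.93 K, so ΔT = 14.72 K.
COP_Carnot = T_H/ΔT = 292.93/14.72 = 19.90.
Resistance heating needs Ẇ_res = Q̇_H = 119.0 hp; the reversible heat pump needs only Ẇ_hp = Q̇_H/COP = 5.981 hp.
Saving = 119.0 − 5.981 = 113.0 hp.

110 hp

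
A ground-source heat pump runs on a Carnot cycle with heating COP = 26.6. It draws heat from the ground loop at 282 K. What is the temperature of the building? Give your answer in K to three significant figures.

293 K

COP_HP = T_H/(T_H − T_C) rearranges to T_H = COP·T_C/(COP − 1).
With T_C = 282.00 K, T_H = 26.6 × 282.00/25.60 = 293.02 K.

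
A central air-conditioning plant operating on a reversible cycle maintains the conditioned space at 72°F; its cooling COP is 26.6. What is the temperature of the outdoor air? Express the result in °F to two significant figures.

COP_R = T_C/(T_H − T_C) gives T_H − T_C = T_C/COP.
With T_C = 295.37 K, T_H = 295.37 × (1 + 1/26.6) = 306.48 K.
Converting, 306.48 K = 91.99°F.

92 °F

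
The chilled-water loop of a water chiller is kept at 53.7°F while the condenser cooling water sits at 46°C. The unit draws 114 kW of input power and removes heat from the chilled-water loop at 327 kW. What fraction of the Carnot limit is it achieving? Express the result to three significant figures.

0.341

COP_actual = Q̇_C/Ẇ = 327.0/114.0 = 2.868.
In absolute terms T_C = 285.21 K and T_H = 319.15 K, so ΔT = 33.94 K.
COP_Carnot = T_C/ΔT = 285.21/33.94 = 8.402.
η_II = COP_actual/COP_Carnot = 2.868/8.402 = 0.3414.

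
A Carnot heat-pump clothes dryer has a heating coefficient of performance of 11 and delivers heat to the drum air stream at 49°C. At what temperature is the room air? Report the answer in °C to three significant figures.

COP_HP = T_H/(T_H − T_C) gives T_H − T_C = T_H/COP.
With T_H = 322.15 K, T_C = 322.15 × (1 − 1/11) = 292.86 K.
Converting, 292.86 K = 19.71°C.

19.7 °C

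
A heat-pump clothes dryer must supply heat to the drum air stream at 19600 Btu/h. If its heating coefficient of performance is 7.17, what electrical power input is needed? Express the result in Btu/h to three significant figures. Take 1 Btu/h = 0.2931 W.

Ẇ = Q̇_H/COP_HP = 19600/7.17 = 2734 Btu/h.

2730 Btu/h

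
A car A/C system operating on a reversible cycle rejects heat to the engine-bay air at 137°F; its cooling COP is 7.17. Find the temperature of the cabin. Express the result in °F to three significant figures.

64.0 °F

For a Carnot refrigerator COP_R = T_C/(T_H − T_C), so T_C = COP·T_H/(1 + COP).
With T_H = 331.48 K, T_C = 7.17 × 331.48/8.170 = 290.91 K.
Converting, 290.91 K = 63.97°F.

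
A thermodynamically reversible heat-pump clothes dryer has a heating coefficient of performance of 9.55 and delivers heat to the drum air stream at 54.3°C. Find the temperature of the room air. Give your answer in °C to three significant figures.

20.0 °C

COP_HP = T_H/(T_H − T_C) gives T_H − T_C = T_H/COP.
With T_H = 327.45 K, T_C = 327.45 × (1 − 1/9.55) = 293.16 K.
Converting, 293.16 K = 20.01°C.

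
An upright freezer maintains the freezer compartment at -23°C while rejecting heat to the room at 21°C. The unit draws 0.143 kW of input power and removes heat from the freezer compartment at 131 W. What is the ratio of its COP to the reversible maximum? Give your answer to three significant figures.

0.161

Converting, Q̇_C = 131.0 W = 0.1310 kW, so COP_actual = Q̇_C/Ẇ = 0.1310/0.1430 = 0.9161.
In absolute terms T_C = 250.15 K and T_H = 294.15 K, so ΔT = 44.00 K.
COP_Carnot = T_C/ΔT = 250.15/44.00 = 5.685.
η_II = COP_actual/COP_Carnot = 0.9161/5.685 = 0.1611.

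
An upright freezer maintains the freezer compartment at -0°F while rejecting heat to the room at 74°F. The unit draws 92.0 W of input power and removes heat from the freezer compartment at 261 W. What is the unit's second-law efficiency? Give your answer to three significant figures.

0.457

COP_actual = Q̇_C/Ẇ = 261.0/92.00 = 2.837.
In absolute terms T_C = 255.37 K and T_H = 296.48 K, so ΔT = 41.11 K.
COP_Carnot = T_C/ΔT = 255.37/41.11 = 6.212.
η_II = COP_actual/COP_Carnot = 2.837/6.212 = 0.4567.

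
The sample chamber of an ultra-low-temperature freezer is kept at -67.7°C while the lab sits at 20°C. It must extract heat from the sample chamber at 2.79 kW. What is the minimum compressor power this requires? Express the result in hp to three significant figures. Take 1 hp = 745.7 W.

In absolute terms T_C = 205.45 K and T_H = 293.15 K, so ΔT = 87.70 K.
COP_Carnot = T_C/ΔT = 205.45/87.70 = 2.343.
Ẇ_min = Q̇/COP_Carnot = 2.790/2.343 = 1.191 kW = 1.597 hp.

1.60 hp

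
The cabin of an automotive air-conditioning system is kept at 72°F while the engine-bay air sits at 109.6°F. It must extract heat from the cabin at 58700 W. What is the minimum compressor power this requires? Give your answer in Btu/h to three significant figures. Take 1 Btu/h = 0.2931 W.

14200 Btu/h

In absolute terms T_C = 295.37 K and T_H = 316.26 K, so ΔT = 20.89 K.
COP_Carnot = T_C/ΔT = 295.37/20.89 = 14.14.
Ẇ_min = Q̇/COP_Carnot = 58700/14.14 = 4151 W = 14160 Btu/h.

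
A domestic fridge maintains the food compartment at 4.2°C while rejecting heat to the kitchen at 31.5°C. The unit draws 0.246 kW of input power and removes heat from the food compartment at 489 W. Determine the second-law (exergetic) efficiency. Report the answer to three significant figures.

0.196

Converting, Q̇_C = 489.0 W = 0.4890 kW, so COP_actual = Q̇_C/Ẇ = 0.4890/0.2460 = 1.988.
In absolute terms T_C = 277.35 K and T_H = 304.65 K, so ΔT = 27.30 K.
COP_Carnot = T_C/ΔT = 277.35/27.30 = 10.16.
η_II = COP_actual/COP_Carnot = 1.988/10.16 = 0.1957.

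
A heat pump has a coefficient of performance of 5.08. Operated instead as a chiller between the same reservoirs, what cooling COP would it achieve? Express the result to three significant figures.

Since Q_H = Q_C + W for any cycle, COP_R = Q_C/W = Q_H/W − 1.
COP_R = 5.08 − 1 = 4.08.

4.08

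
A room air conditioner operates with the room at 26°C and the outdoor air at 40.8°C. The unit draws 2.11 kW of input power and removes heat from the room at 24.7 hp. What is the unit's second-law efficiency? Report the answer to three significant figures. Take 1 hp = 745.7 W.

Converting, Q̇_C = 24.70 hp = 18.42 kW, so COP_actual = Q̇_C/Ẇ = 18.42/2.110 = 8.729.
In absolute terms T_C = 299.15 K and T_H = 313.95 K, so ΔT = 14.80 K.
COP_Carnot = T_C/ΔT = 299.15/14.80 = 20.21.
η_II = COP_actual/COP_Carnot = 8.729/20.21 = 0.4319.

0.432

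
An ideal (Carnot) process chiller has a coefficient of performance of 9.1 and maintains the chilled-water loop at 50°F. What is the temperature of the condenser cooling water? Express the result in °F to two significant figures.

110 °F

COP_R = T_C/(T_H − T_C) gives T_H − T_C = T_C/COP.
With T_C = 283.15 K, T_H = 283.15 × (1 + 1/9.1) = 314.27 K.
Converting, 314.27 K = 106.01°F.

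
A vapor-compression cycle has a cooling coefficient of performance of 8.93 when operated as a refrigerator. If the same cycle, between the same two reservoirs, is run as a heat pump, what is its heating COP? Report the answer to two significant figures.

The first law on one cycle gives Q_H = Q_C + W, so Q_H/W = Q_C/W + 1.
COP_HP = COP_R + 1 = 8.93 + 1 = 9.93.

9.9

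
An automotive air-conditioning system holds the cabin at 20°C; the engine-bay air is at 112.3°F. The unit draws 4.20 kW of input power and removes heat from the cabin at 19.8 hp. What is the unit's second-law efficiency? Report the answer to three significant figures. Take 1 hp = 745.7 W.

Converting, Q̇_C = 19.80 hp = 14.76 kW, so COP_actual = Q̇_C/Ẇ = 14.76/4.200 = 3.515.
In absolute terms T_C = 293.15 K and T_H = 317.76 K, so ΔT = 24.61 K.
COP_Carnot = T_C/ΔT = 293.15/24.61 = 11.91.
η_II = COP_actual/COP_Carnot = 3.515/11.91 = 0.2951.

0.295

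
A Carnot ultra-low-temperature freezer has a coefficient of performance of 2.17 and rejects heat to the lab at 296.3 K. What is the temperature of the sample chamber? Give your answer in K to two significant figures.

For a Carnot refrigerator COP_R = T_C/(T_H − T_C), so T_C = COP·T_H/(1 + COP).
With T_H = 296.30 K, T_C = 2.17 × 296.30/3.170 = 202.83 K.

200 K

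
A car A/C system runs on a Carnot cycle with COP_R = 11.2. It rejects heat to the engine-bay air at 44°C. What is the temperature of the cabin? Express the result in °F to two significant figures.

For a Carnot refrigerator COP_R = T_C/(T_H − T_C), so T_C = COP·T_H/(1 + COP).
With T_H = 317.15 K, T_C = 11.2 × 317.15/12.20 = 291.15 K.
Converting, 291.15 K = 64.41°F.

64 °F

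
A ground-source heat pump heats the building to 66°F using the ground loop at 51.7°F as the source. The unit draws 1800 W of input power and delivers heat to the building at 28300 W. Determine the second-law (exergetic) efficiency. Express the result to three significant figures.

COP_actual = Q̇_H/Ẇ = 28300/1800 = 15.72.
In absolute terms T_C = 284.09 K and T_H = 292.04 K, so ΔT = 7.944 K.
COP_Carnot = T_H/ΔT = 292.04/7.944 = 36.76.
η_II = COP_actual/COP_Carnot = 15.72/36.76 = 0.4277.

0.428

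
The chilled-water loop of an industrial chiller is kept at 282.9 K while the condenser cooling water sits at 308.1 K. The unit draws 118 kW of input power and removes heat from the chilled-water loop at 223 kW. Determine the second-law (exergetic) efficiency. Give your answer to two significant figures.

0.17

COP_actual = Q̇_C/Ẇ = 223.0/118.0 = 1.890.
The reservoir spacing is ΔT = 308.1 − 282.9 = 25.20 K.
COP_Carnot = T_C/ΔT = 282.90/25.20 = 11.23.
η_II = COP_actual/COP_Carnot = 1.890/11.23 = 0.1683.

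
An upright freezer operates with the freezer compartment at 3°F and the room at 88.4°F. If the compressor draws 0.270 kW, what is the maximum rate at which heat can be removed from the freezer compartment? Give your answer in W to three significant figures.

In absolute terms T_C = 257.04 K and T_H = 304.48 K, so ΔT = 47.44 K.
COP_Carnot = T_C/ΔT = 257.04/47.44 = 5.418.
Q̇_max = COP_Carnot × Ẇ = 5.418 × 0.2700 kW = 1.463 kW = 1463 W.

1460 W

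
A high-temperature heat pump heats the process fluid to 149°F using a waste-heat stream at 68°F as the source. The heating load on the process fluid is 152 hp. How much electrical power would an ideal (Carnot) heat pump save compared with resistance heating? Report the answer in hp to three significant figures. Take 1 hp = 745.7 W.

In absolute terms T_C = 293.15 K and T_H = 338.15 K, so ΔT = 45.00 K.
COP_Carnot = T_H/ΔT = 338.15/45.00 = 7.514.
Resistance heating needs Ẇ_res = Q̇_H = 152.0 hp; the reversible heat pump needs only Ẇ_hp = Q̇_H/COP = 20.23 hp.
Saving = 152.0 − 20.23 = 131.8 hp.

132 hp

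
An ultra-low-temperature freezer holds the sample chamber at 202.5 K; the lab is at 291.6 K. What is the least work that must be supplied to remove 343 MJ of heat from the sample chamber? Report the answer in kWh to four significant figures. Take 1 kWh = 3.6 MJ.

41.92 kWh

The reservoir spacing is ΔT = 291.6 − 202.5 = 89.10 K.
The reversible limit is COP_R = T_C/ΔT = 2.273, so W_min = Q_C/COP = Q_C·ΔT/T_C.
W_min = 343.0 × 89.10/202.50 = 150.9 MJ = 41.92 kWh.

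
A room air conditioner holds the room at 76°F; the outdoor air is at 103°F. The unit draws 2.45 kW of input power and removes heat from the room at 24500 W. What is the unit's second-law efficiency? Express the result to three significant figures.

0.504

Converting, Q̇_C = 24500 W = 24.50 kW, so COP_actual = Q̇_C/Ẇ = 24.50/2.450 = 10.00.
In absolute terms T_C = 297.59 K and T_H = 312.59 K, so ΔT = 15.00 K.
COP_Carnot = T_C/ΔT = 297.59/15.00 = 19.84.
η_II = COP_actual/COP_Carnot = 10.00/19.84 = 0.5040.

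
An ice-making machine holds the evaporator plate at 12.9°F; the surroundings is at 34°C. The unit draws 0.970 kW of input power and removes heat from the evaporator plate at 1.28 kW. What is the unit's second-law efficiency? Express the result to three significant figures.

0.224

COP_actual = Q̇_C/Ẇ = 1.280/0.9700 = 1.320.
In absolute terms T_C = 262.54 K and T_H = 307.15 K, so ΔT = 44.61 K.
COP_Carnot = T_C/ΔT = 262.54/44.61 = 5.885.
η_II = COP_actual/COP_Carnot = 1.320/5.885 = 0.2242.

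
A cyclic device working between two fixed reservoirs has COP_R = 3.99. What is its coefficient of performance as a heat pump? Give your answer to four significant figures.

The first law on one cycle gives Q_H = Q_C + W, so Q_H/W = Q_C/W + 1.
COP_HP = COP_R + 1 = 3.99 + 1 = 4.99.

4.990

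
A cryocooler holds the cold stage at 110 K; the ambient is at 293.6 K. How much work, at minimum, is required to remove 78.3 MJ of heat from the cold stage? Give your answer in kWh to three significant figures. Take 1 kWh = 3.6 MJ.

36.3 kWh

The reservoir spacing is ΔT = 293.6 − 110 = 183.6 K.
The reversible limit is COP_R = T_C/ΔT = 0.5991, so W_min = Q_C/COP = Q_C·ΔT/T_C.
W_min = 78.30 × 183.6/110.00 = 130.7 MJ = 36.30 kWh.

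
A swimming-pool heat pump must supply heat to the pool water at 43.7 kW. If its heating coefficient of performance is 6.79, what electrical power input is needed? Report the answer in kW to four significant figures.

6.436 kW

Ẇ = Q̇_H/COP_HP = 43.70/6.79 = 6.436 kW.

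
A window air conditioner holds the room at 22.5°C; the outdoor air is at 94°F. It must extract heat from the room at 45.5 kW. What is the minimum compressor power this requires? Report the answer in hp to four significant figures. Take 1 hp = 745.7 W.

In absolute terms T_C = 295.65 K and T_H = 307.59 K, so ΔT = 11.94 K.
COP_Carnot = T_C/ΔT = 295.65/11.94 = 24.75.
Ẇ_min = Q̇/COP_Carnot = 45.50/24.75 = 1.838 kW = 2.465 hp.

2.465 hp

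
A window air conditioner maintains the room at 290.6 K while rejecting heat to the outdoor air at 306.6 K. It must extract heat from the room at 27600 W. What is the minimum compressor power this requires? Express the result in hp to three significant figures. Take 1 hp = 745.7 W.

The reservoir spacing is ΔT = 306.6 − 290.6 = 16.00 K.
COP_Carnot = T_C/ΔT = 290.60/16.00 = 18.16.
Ẇ_min = Q̇/COP_Carnot = 27600/18.16 = 1520 W = 2.038 hp.

2.04 hp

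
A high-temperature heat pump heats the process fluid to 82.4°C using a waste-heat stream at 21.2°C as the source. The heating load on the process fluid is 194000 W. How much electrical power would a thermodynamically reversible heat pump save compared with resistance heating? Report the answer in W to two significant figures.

160000 W

In absolute terms T_C = 294.35 K and T_H = 355.55 K, so ΔT = 61.20 K.
COP_Carnot = T_H/ΔT = 355.55/61.20 = 5.810.
Resistance heating needs Ẇ_res = Q̇_H = 194000 W; the reversible heat pump needs only Ẇ_hp = Q̇_H/COP = 33390 W.
Saving = 194000 − 33390 = 160600 W.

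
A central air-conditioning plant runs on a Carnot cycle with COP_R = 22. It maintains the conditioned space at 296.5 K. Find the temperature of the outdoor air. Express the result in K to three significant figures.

310 K

COP_R = T_C/(T_H − T_C) gives T_H − T_C = T_C/COP.
With T_C = 296.50 K, T_H = 296.50 × (1 + 1/22) = 309.98 K.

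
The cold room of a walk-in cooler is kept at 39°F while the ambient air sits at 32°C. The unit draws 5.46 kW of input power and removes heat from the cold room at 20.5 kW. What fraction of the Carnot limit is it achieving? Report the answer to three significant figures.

COP_actual = Q̇_C/Ẇ = 20.50/5.460 = 3.755.
In absolute terms T_C = 277.04 K and T_H = 305.15 K, so ΔT = 28.11 K.
COP_Carnot = T_C/ΔT = 277.04/28.11 = 9.855.
η_II = COP_actual/COP_Carnot = 3.755/9.855 = 0.3810.

0.381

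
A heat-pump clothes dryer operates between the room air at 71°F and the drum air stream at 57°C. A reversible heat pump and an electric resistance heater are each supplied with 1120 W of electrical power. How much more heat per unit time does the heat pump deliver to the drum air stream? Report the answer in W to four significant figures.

9345 W

In absolute terms T_C = 294.82 K and T_H = 330.15 K, so ΔT = 35.33 K.
COP_Carnot = T_H/ΔT = 330.15/35.33 = 9.344.
The heat pump delivers Q̇_H = COP × Ẇ = 10470 W; the resistance heater delivers Ẇ = 1120 W.
Extra = (COP − 1)·Ẇ = 9345 W.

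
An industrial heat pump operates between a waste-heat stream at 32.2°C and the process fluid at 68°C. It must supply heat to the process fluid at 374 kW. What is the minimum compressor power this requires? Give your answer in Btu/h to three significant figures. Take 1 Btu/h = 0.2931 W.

In absolute terms T_C = 305.35 K and T_H = 341.15 K, so ΔT = 35.80 K.
COP_Carnot = T_H/ΔT = 341.15/35.80 = 9.529.
Ẇ_min = Q̇/COP_Carnot = 374.0/9.529 = 39.25 kW = 133900 Btu/h.

134000 Btu/h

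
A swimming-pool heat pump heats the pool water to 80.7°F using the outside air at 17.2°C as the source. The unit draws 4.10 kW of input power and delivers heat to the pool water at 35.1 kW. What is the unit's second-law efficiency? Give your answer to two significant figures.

0.28

COP_actual = Q̇_H/Ẇ = 35.10/4.100 = 8.561.
In absolute terms T_C = 290.35 K and T_H = 300.21 K, so ΔT = 9.856 K.
COP_Carnot = T_H/ΔT = 300.21/9.856 = 30.46.
η_II = COP_actual/COP_Carnot = 8.561/30.46 = 0.2811.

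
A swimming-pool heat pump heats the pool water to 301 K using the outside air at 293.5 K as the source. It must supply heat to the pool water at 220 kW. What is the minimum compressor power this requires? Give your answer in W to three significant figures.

5480 W

The reservoir spacing is ΔT = 301 − 293.5 = 7.500 K.
COP_Carnot = T_H/ΔT = 301.00/7.500 = 40.13.
Ẇ_min = Q̇/COP_Carnot = 220.0/40.13 = 5.482 kW = 5482 W.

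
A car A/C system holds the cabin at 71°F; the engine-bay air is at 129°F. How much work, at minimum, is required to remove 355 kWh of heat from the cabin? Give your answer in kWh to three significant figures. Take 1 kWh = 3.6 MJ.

38.8 kWh

In absolute terms T_C = 294.82 K and T_H = 327.04 K, so ΔT = 32.22 K.
The reversible limit is COP_R = T_C/ΔT = 9.149, so W_min = Q_C/COP = Q_C·ΔT/T_C.
W_min = 355.0 × 32.22/294.82 = 38.80 kWh.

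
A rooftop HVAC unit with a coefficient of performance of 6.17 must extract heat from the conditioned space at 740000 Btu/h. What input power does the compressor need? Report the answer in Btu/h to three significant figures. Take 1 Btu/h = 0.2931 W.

120000 Btu/h

Ẇ = Q̇_C/COP = 740000/6.17 = 119900 Btu/h.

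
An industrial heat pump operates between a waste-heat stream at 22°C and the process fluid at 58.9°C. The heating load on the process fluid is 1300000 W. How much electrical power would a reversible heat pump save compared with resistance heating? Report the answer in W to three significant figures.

1160000 W

In absolute terms T_C = 295.15 K and T_H = 332.05 K, so ΔT = 36.90 K.
COP_Carnot = T_H/ΔT = 332.05/36.90 = 8.999.
Resistance heating needs Ẇ_res = Q̇_H = 1300000 W; the reversible heat pump needs only Ẇ_hp = Q̇_H/COP = 144500 W.
Saving = 1300000 − 144500 = 1156000 W.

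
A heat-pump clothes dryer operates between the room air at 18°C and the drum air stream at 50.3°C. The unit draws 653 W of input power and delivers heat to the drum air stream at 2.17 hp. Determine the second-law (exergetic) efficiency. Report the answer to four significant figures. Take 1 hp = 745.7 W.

0.2475

Converting, Q̇_H = 2.170 hp = 1618 W, so COP_actual = Q̇_H/Ẇ = 1618/653.0 = 2.478.
In absolute terms T_C = 291.15 K and T_H = 323.45 K, so ΔT = 32.30 K.
COP_Carnot = T_H/ΔT = 323.45/32.30 = 10.01.
η_II = COP_actual/COP_Carnot = 2.478/10.01 = 0.2475.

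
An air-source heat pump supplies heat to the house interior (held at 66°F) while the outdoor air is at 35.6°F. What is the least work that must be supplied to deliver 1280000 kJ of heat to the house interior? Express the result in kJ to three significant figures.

In absolute terms T_C = 275.15 K and T_H = 292.04 K, so ΔT = 16.89 K.
The reversible limit is COP_HP = T_H/ΔT = 17.29, so W_min = Q_H/COP = Q_H·ΔT/T_H.
W_min = 1280000 × 16.89/292.04 = 74020 kJ.

74000 kJ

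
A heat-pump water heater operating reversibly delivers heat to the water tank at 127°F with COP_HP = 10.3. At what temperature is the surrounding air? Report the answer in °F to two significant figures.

70 °F

COP_HP = T_H/(T_H − T_C) gives T_H − T_C = T_H/COP.
With T_H = 325.93 K, T_C = 325.93 × (1 − 1/10.3) = 294.28 K.
Converting, 294.28 K = 70.04°F.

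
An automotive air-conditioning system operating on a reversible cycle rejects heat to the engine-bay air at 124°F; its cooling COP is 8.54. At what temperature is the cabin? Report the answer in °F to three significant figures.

62.8 °F

For a Carnot refrigerator COP_R = T_C/(T_H − T_C), so T_C = COP·T_H/(1 + COP).
With T_H = 324.26 K, T_C = 8.54 × 324.26/9.540 = 290.27 K.
Converting, 290.27 K = 62.82°F.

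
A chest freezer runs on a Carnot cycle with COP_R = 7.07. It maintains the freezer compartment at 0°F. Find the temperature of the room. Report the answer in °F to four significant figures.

COP_R = T_C/(T_H − T_C) gives T_H − T_C = T_C/COP.
With T_C = 255.37 K, T_H = 255.37 × (1 + 1/7.07) = 291.49 K.
Converting, 291.49 K = 65.02°F.

65.02 °F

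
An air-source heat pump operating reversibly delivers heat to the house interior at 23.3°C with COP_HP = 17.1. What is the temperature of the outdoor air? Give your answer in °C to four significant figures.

5.964 °C

COP_HP = T_H/(T_H − T_C) gives T_H − T_C = T_H/COP.
With T_H = 296.45 K, T_C = 296.45 × (1 − 1/17.1) = 279.11 K.
Converting, 279.11 K = 5.96°C.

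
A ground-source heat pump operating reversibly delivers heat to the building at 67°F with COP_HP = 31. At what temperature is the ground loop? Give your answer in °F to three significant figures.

50.0 °F

COP_HP = T_H/(T_H − T_C) gives T_H − T_C = T_H/COP.
With T_H = 292.59 K, T_C = 292.59 × (1 − 1/31) = 283.16 K.
Converting, 283.16 K = 50.01°F.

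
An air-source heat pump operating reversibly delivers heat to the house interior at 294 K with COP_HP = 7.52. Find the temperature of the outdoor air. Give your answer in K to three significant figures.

COP_HP = T_H/(T_H − T_C) gives T_H − T_C = T_H/COP.
With T_H = 294.00 K, T_C = 294.00 × (1 − 1/7.52) = 254.90 K.

255 K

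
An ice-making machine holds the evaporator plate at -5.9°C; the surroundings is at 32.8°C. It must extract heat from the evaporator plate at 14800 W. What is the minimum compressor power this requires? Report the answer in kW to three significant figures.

2.14 kW

In absolute terms T_C = 267.25 K and T_H = 305.95 K, so ΔT = 38.70 K.
COP_Carnot = T_C/ΔT = 267.25/38.70 = 6.906.
Ẇ_min = Q̇/COP_Carnot = 14800/6.906 = 2143 W = 2.143 kW.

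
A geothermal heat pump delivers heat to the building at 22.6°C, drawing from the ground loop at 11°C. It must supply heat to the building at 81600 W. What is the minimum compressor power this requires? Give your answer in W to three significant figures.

3200 W

In absolute terms T_C = 284.15 K and T_H = 295.75 K, so ΔT = 11.60 K.
COP_Carnot = T_H/ΔT = 295.75/11.60 = 25.50.
Ẇ_min = Q̇/COP_Carnot = 81600/25.50 = 3201 W.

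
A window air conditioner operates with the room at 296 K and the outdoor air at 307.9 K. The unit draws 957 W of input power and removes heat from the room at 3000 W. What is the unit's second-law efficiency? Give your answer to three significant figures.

0.126

COP_actual = Q̇_C/Ẇ = 3000/957.0 = 3.135.
The reservoir spacing is ΔT = 307.9 − 296 = 11.90 K.
COP_Carnot = T_C/ΔT = 296.00/11.90 = 24.87.
η_II = COP_actual/COP_Carnot = 3.135/24.87 = 0.1260.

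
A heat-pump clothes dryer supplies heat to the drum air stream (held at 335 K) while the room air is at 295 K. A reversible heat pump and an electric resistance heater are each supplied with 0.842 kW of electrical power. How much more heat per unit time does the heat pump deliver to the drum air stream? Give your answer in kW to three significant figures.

The reservoir spacing is ΔT = 335 − 295 = 40.00 K.
COP_Carnot = T_H/ΔT = 335.00/40.00 = 8.375.
The heat pump delivers Q̇_H = COP × Ẇ = 7.052 kW; the resistance heater delivers Ẇ = 0.8420 kW.
Extra = (COP − 1)·Ẇ = 6.210 kW.

6.21 kW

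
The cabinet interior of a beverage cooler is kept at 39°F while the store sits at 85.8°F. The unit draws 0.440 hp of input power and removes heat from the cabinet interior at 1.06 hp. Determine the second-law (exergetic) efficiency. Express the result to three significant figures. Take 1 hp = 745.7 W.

0.226

COP_actual = Q̇_C/Ẇ = 1.060/0.4400 = 2.409.
In absolute terms T_C = 277.04 K and T_H = 303.04 K, so ΔT = 26.00 K.
COP_Carnot = T_C/ΔT = 277.04/26.00 = 10.66.
η_II = COP_actual/COP_Carnot = 2.409/10.66 = 0.2261.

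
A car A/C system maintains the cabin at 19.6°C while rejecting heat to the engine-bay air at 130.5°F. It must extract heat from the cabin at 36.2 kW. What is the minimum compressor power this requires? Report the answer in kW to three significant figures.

In absolute terms T_C = 292.75 K and T_H = 327.87 K, so ΔT = 35.12 K.
COP_Carnot = T_C/ΔT = 292.75/35.12 = 8.335.
Ẇ_min = Q̇/COP_Carnot = 36.20/8.335 = 4.343 kW.

4.34 kW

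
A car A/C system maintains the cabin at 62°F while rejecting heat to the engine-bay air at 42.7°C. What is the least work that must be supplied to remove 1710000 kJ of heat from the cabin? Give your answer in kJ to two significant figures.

In absolute terms T_C = 289.82 K and T_H = 315.85 K, so ΔT = 26.03 K.
The reversible limit is COP_R = T_C/ΔT = 11.13, so W_min = Q_C/COP = Q_C·ΔT/T_C.
W_min = 1710000 × 26.03/289.82 = 153600 kJ.

150000 kJ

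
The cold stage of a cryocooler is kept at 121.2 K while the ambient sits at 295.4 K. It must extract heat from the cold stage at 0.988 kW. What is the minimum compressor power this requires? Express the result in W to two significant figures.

The reservoir spacing is ΔT = 295.4 − 121.2 = 174.2 K.
COP_Carnot = T_C/ΔT = 121.20/174.2 = 0.6958.
Ẇ_min = Q̇/COP_Carnot = 0.9880/0.6958 = 1.420 kW = 1420 W.

1400 W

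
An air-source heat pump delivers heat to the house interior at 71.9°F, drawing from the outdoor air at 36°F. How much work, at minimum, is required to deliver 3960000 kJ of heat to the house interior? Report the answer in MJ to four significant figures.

In absolute terms T_C = 275.37 K and T_H = 295.32 K, so ΔT = 19.94 K.
The reversible limit is COP_HP = T_H/ΔT = 14.81, so W_min = Q_H/COP = Q_H·ΔT/T_H.
W_min = 3960000 × 19.94/295.32 = 267400 kJ = 267.4 MJ.

267.4 MJ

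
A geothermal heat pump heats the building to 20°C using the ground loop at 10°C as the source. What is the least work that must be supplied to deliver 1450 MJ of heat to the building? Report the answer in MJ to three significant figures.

In absolute terms T_C = 283.15 K and T_H = 293.15 K, so ΔT = 10.00 K.
The reversible limit is COP_HP = T_H/ΔT = 29.32, so W_min = Q_H/COP = Q_H·ΔT/T_H.
W_min = 1450 × 10.00/293.15 = 49.46 MJ.

49.5 MJ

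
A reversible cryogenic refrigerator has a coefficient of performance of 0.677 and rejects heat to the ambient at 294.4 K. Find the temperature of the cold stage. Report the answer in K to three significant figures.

119 K

For a Carnot refrigerator COP_R = T_C/(T_H − T_C), so T_C = COP·T_H/(1 + COP).
With T_H = 294.40 K, T_C = 0.677 × 294.40/1.677 = 118.85 K.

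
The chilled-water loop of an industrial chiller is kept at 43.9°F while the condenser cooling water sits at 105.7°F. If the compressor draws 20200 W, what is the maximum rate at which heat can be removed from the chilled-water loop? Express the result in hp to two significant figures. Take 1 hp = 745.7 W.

In absolute terms T_C = 279.76 K and T_H = 314.09 K, so ΔT = 34.33 K.
COP_Carnot = T_C/ΔT = 279.76/34.33 = 8.148.
Q̇_max = COP_Carnot × Ẇ = 8.148 × 20200 W = 164600 W = 220.7 hp.

220 hp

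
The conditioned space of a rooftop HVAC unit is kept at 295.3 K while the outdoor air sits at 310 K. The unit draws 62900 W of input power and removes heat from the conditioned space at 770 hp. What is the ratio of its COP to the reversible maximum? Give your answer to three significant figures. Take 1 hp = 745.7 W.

0.454

Converting, Q̇_C = 770.0 hp = 574200 W, so COP_actual = Q̇_C/Ẇ = 574200/62900 = 9.129.
The reservoir spacing is ΔT = 310 − 295.3 = 14.70 K.
COP_Carnot = T_C/ΔT = 295.30/14.70 = 20.09.
η_II = COP_actual/COP_Carnot = 9.129/20.09 = 0.4544.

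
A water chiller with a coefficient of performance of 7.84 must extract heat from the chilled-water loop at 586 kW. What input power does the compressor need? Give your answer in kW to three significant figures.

Ẇ = Q̇_C/COP = 586.0/7.84 = 74.74 kW.

74.7 kW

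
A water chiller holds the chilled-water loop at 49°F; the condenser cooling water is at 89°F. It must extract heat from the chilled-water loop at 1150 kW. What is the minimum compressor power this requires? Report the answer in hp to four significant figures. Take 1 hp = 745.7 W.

121.3 hp

In absolute terms T_C = 282.59 K and T_H = 304.82 K, so ΔT = 22.22 K.
COP_Carnot = T_C/ΔT = 282.59/22.22 = 12.72.
Ẇ_min = Q̇/COP_Carnot = 1150/12.72 = 90.43 kW = 121.3 hp.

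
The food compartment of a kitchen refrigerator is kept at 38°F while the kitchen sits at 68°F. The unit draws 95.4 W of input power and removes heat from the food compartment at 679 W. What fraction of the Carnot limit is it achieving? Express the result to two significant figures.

COP_actual = Q̇_C/Ẇ = 679.0/95.40 = 7.117.
In absolute terms T_C = 276.48 K and T_H = 293.15 K, so ΔT = 16.67 K.
COP_Carnot = T_C/ΔT = 276.48/16.67 = 16.59.
η_II = COP_actual/COP_Carnot = 7.117/16.59 = 0.4290.

0.43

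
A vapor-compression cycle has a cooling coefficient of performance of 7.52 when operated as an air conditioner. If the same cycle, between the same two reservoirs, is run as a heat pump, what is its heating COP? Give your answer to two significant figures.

8.5

The first law on one cycle gives Q_H = Q_C + W, so Q_H/W = Q_C/W + 1.
COP_HP = COP_R + 1 = 7.52 + 1 = 8.52.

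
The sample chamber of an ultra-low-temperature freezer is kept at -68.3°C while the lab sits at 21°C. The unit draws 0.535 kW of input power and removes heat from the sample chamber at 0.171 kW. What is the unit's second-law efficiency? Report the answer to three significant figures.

COP_actual = Q̇_C/Ẇ = 0.1710/0.5350 = 0.3196.
In absolute terms T_C = 204.85 K and T_H = 294.15 K, so ΔT = 89.30 K.
COP_Carnot = T_C/ΔT = 204.85/89.30 = 2.294.
η_II = COP_actual/COP_Carnot = 0.3196/2.294 = 0.1393.

0.139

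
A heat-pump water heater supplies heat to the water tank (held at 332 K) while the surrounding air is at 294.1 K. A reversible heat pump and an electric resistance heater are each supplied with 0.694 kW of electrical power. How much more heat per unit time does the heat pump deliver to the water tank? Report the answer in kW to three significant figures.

5.39 kW

The reservoir spacing is ΔT = 332 − 294.1 = 37.90 K.
COP_Carnot = T_H/ΔT = 332.00/37.90 = 8.760.
The heat pump delivers Q̇_H = COP × Ẇ = 6.079 kW; the resistance heater delivers Ẇ = 0.6940 kW.
Extra = (COP − 1)·Ẇ = 5.385 kW.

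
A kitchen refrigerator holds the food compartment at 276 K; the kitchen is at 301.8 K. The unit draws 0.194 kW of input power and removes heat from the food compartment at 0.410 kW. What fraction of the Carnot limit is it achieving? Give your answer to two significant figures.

COP_actual = Q̇_C/Ẇ = 0.4100/0.1940 = 2.113.
The reservoir spacing is ΔT = 301.8 − 276 = 25.80 K.
COP_Carnot = T_C/ΔT = 276.00/25.80 = 10.70.
η_II = COP_actual/COP_Carnot = 2.113/10.70 = 0.1976.

0.20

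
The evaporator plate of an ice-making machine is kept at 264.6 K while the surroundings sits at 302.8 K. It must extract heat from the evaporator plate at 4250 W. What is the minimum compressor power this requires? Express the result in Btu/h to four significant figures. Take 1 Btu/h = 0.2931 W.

The reservoir spacing is ΔT = 302.8 − 264.6 = 38.20 K.
COP_Carnot = T_C/ΔT = 264.60/38.20 = 6.927.
Ẇ_min = Q̇/COP_Carnot = 4250/6.927 = 613.6 W = 2093 Btu/h.

2093 Btu/h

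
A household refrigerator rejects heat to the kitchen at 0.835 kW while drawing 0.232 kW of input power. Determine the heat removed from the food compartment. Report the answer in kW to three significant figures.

0.603 kW

For a cyclic device the first law requires Q̇_H = Q̇_C + Ẇ.
Q̇_C = Q̇_H − Ẇ = 0.6030 kW.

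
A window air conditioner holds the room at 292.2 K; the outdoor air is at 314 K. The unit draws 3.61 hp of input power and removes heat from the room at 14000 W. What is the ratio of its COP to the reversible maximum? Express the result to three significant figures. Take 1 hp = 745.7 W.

Converting, Q̇_C = 14000 W = 18.77 hp, so COP_actual = Q̇_C/Ẇ = 18.77/3.610 = 5.201.
The reservoir spacing is ΔT = 314 − 292.2 = 21.80 K.
COP_Carnot = T_C/ΔT = 292.20/21.80 = 13.40.
η_II = COP_actual/COP_Carnot = 5.201/13.40 = 0.3880.

0.388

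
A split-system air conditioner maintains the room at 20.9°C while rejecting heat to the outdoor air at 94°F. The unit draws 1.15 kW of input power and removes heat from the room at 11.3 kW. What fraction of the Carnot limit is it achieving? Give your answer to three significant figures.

COP_actual = Q̇_C/Ẇ = 11.30/1.150 = 9.826.
In absolute terms T_C = 294.05 K and T_H = 307.59 K, so ΔT = 13.54 K.
COP_Carnot = T_C/ΔT = 294.05/13.54 = 21.71.
η_II = COP_actual/COP_Carnot = 9.826/21.71 = 0.4526.

0.453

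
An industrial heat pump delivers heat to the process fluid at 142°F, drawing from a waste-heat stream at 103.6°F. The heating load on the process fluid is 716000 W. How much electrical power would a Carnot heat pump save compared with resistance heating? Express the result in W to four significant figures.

670300 W

In absolute terms T_C = 312.93 K and T_H = 334.26 K, so ΔT = 21.33 K.
COP_Carnot = T_H/ΔT = 334.26/21.33 = 15.67.
Resistance heating needs Ẇ_res = Q̇_H = 716000 W; the reversible heat pump needs only Ẇ_hp = Q̇_H/COP = 45700 W.
Saving = 716000 − 45700 = 670300 W.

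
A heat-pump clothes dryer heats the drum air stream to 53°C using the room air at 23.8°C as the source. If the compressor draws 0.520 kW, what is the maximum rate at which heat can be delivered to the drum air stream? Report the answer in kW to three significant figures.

In absolute terms T_C = 296.95 K and T_H = 326.15 K, so ΔT = 29.20 K.
COP_Carnot = T_H/ΔT = 326.15/29.20 = 11.17.
Q̇_max = COP_Carnot × Ẇ = 11.17 × 0.5200 kW = 5.808 kW.

5.81 kW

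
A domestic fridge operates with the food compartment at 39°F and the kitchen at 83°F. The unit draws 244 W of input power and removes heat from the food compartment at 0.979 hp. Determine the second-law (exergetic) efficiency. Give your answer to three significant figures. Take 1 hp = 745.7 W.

Converting, Q̇_C = 0.9790 hp = 730.0 W, so COP_actual = Q̇_C/Ẇ = 730.0/244.0 = 2.992.
In absolute terms T_C = 277.04 K and T_H = 301.48 K, so ΔT = 24.44 K.
COP_Carnot = T_C/ΔT = 277.04/24.44 = 11.33.
η_II = COP_actual/COP_Carnot = 2.992/11.33 = 0.2640.

0.264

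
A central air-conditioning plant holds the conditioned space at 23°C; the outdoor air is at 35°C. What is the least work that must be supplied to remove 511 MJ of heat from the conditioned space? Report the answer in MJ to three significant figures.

In absolute terms T_C = 296.15 K and T_H = 308.15 K, so ΔT = 12.00 K.
The reversible limit is COP_R = T_C/ΔT = 24.68, so W_min = Q_C/COP = Q_C·ΔT/T_C.
W_min = 511.0 × 12.00/296.15 = 20.71 MJ.

20.7 MJ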